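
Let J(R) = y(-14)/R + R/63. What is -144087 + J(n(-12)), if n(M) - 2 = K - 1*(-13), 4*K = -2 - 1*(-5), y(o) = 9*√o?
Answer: -576347/4 + 4*I*√14/7 ≈ -1.4409e+5 + 2.1381*I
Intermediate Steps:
K = ¾ (K = (-2 - 1*(-5))/4 = (-2 + 5)/4 = (¼)*3 = ¾ ≈ 0.75000)
n(M) = 63/4 (n(M) = 2 + (¾ - 1*(-13)) = 2 + (¾ + 13) = 2 + 55/4 = 63/4)
J(R) = R/63 + 9*I*√14/R (J(R) = (9*√(-14))/R + R/63 = (9*(I*√14))/R + R*(1/63) = (9*I*√14)/R + R/63 = 9*I*√14/R + R/63 = R/63 + 9*I*√14/R)
-144087 + J(n(-12)) = -144087 + ((1/63)*(63/4) + 9*I*√14/(63/4)) = -144087 + (¼ + 9*I*√14*(4/63)) = -144087 + (¼ + 4*I*√14/7) = -576347/4 + 4*I*√14/7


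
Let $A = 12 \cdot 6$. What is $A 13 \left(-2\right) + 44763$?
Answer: $42891$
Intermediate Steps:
$A = 72$
$A 13 \left(-2\right) + 44763 = 72 \cdot 13 \left(-2\right) + 44763 = 936 \left(-2\right) + 44763 = -1872 + 44763 = 42891$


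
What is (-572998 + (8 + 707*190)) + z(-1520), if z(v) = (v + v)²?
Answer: 8802940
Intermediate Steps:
z(v) = 4*v² (z(v) = (2*v)² = 4*v²)
(-572998 + (8 + 707*190)) + z(-1520) = (-572998 + (8 + 707*190)) + 4*(-1520)² = (-572998 + (8 + 134330)) + 4*2310400 = (-572998 + 134338) + 9241600 = -438660 + 9241600 = 8802940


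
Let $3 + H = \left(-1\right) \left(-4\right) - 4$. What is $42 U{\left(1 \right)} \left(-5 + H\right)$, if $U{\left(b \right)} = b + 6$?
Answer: $-2352$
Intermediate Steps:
$H = -3$ ($H = -3 - 0 = -3 + \left(4 - 4\right) = -3 + 0 = -3$)
$U{\left(b \right)} = 6 + b$
$42 U{\left(1 \right)} \left(-5 + H\right) = 42 \left(6 + 1\right) \left(-5 - 3\right) = 42 \cdot 7 \left(-8\right) = 294 \left(-8\right) = -2352$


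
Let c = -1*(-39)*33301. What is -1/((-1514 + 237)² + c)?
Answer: -1/2929468 ≈ -3.4136e-7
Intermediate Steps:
c = 1298739 (c = 39*33301 = 1298739)
-1/((-1514 + 237)² + c) = -1/((-1514 + 237)² + 1298739) = -1/((-1277)² + 1298739) = -1/(1630729 + 1298739) = -1/2929468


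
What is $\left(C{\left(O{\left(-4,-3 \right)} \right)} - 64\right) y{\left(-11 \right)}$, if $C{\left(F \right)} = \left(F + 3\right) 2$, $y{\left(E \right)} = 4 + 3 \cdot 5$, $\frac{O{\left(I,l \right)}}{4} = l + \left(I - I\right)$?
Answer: $-1558$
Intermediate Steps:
$O{\left(I,l \right)} = 4 l$ ($O{\left(I,l \right)} = 4 \left(l + \left(I - I\right)\right) = 4 \left(l + 0\right) = 4 l$)
$y{\left(E \right)} = 19$ ($y{\left(E \right)} = 4 + 15 = 19$)
$C{\left(F \right)} = 6 + 2 F$ ($C{\left(F \right)} = \left(3 + F\right) 2 = 6 + 2 F$)
$\left(C{\left(O{\left(-4,-3 \right)} \right)} - 64\right) y{\left(-11 \right)} = \left(\left(6 + 2 \cdot 4 \left(-3\right)\right) - 64\right) 19 = \left(\left(6 + 2 \left(-12\right)\right) - 64\right) 19 = \left(\left(6 - 24\right) - 64\right) 19 = \left(-18 - 64\right) 19 = \left(-82\right) 19 = -1558$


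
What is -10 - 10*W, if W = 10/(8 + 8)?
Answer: -65/4 ≈ -16.250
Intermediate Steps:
W = 5/8 (W = 10/16 = 10*(1/16) = 5/8 ≈ 0.62500)
-10 - 10*W = -10 - 10*5/8 = -10 - 25/4 = -65/4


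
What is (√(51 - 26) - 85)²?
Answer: 6400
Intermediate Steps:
(√(51 - 26) - 85)² = (√25 - 85)² = (5 - 85)² = (-80)² = 6400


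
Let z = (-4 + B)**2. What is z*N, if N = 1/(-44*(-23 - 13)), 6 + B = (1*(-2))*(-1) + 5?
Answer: 1/176 ≈ 0.0056818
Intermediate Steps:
B = 1 (B = -6 + ((1*(-2))*(-1) + 5) = -6 + (-2*(-1) + 5) = -6 + (2 + 5) = -6 + 7 = 1)
z = 9 (z = (-4 + 1)**2 = (-3)**2 = 9)
N = 1/1584 (N = 1/(-44*(-36)) = 1/1584 ≈ 0.00063131)
z*N = 9*(1/1584) = 1/176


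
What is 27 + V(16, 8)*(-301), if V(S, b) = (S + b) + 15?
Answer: -11712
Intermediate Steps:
V(S, b) = 15 + S + b
27 + V(16, 8)*(-301) = 27 + (15 + 16 + 8)*(-301) = 27 + 39*(-301) = 27 - 11739 = -11712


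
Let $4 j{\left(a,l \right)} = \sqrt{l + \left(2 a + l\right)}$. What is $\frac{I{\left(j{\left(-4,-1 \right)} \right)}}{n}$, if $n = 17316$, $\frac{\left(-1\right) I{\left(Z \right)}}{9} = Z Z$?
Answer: $\frac{5}{15392} \approx 0.00032484$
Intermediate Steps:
$j{\left(a,l \right)} = \frac{\sqrt{2 a + 2 l}}{4}$ ($j{\left(a,l \right)} = \frac{\sqrt{l + \left(2 a + l\right)}}{4} = \frac{\sqrt{l + \left(l + 2 a\right)}}{4} = \frac{\sqrt{2 a + 2 l}}{4}$)
$I{\left(Z \right)} = - 9 Z^{2}$ ($I{\left(Z \right)} = - 9 Z Z = - 9 Z^{2}$)
$\frac{I{\left(j{\left(-4,-1 \right)} \right)}}{n} = \frac{\left(-9\right) \left(\frac{\sqrt{2 \left(-4\right) + 2 \left(-1\right)}}{4}\right)^{2}}{17316} = - 9 \left(\frac{\sqrt{-8 - 2}}{4}\right)^{2} \cdot \frac{1}{17316} = - 9 \left(\frac{\sqrt{-10}}{4}\right)^{2} \cdot \frac{1}{17316} = - 9 \left(\frac{i \sqrt{10}}{4}\right)^{2} \cdot \frac{1}{17316} = \left(-9\right) \left(- \frac{5}{8}\right) \frac{1}{17316} = \frac{45}{8} \cdot \frac{1}{17316} = \frac{5}{15392}$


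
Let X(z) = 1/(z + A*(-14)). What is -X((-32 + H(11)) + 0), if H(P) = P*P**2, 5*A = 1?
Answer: -5/6481 ≈ -0.00077149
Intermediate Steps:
A = 1/5 (A = (1/5)*1 = 1/5 ≈ 0.20000)
H(P) = P**3
X(z) = 1/(-14/5 + z) (X(z) = 1/(z + (1/5)*(-14)) = 1/(z - 14/5) = 1/(-14/5 + z))
-X((-32 + H(11)) + 0) = -5/(-14 + 5*((-32 + 11**3) + 0)) = -5/(-14 + 5*((-32 + 1331) + 0)) = -5/(-14 + 5*(1299 + 0)) = -5/(-14 + 5*1299) = -5/(-14 + 6495) = -5/6481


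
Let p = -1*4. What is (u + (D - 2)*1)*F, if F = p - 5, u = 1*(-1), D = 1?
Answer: 18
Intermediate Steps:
p = -4
u = -1
F = -9 (F = -4 - 5 = -9)
(u + (D - 2)*1)*F = (-1 + (1 - 2)*1)*(-9) = (-1 - 1*1)*(-9) = (-1 - 1)*(-9) = -2*(-9) = 18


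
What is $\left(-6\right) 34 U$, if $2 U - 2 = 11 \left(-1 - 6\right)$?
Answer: $7650$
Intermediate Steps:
$U = - \frac{75}{2}$ ($U = 1 + \frac{11 \left(-1 - 6\right)}{2} = 1 + \frac{11 \left(-7\right)}{2} = 1 + \frac{1}{2} \left(-77\right) = 1 - \frac{77}{2} = - \frac{75}{2} \approx -37.5$)
$\left(-6\right) 34 U = \left(-6\right) 34 \left(- \frac{75}{2}\right) = \left(-204\right) \left(- \frac{75}{2}\right) = 7650$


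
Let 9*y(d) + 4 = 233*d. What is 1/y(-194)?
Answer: -9/45206 ≈ -0.00019909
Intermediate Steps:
y(d) = -4/9 + 233*d/9 (y(d) = -4/9 + (233*d)/9 = -4/9 + 233*d/9)
1/y(-194) = 1/(-4/9 + (233/9)*(-194)) = 1/(-4/9 - 45202/9) = 1/(-45206/9) = -9/45206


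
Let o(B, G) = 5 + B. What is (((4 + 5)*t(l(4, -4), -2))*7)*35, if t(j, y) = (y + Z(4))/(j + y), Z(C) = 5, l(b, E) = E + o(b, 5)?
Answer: 2205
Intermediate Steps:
l(b, E) = 5 + E + b (l(b, E) = E + (5 + b) = 5 + E + b)
t(j, y) = (5 + y)/(j + y) (t(j, y) = (y + 5)/(j + y) = (5 + y)/(j + y))
(((4 + 5)*t(l(4, -4), -2))*7)*35 = (((4 + 5)*((5 - 2)/((5 - 4 + 4) - 2)))*7)*35 = ((9*(3/(5 - 2)))*7)*35 = ((9*(3/3))*7)*35 = ((9*((⅓)*3))*7)*35 = ((9*1)*7)*35 = (9*7)*35 = 63*35 = 2205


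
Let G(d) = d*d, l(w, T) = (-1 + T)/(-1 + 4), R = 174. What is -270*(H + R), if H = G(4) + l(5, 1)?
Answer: -51300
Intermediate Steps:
l(w, T) = -⅓ + T/3 (l(w, T) = (-1 + T)/3 = (-1 + T)*(⅓) = -⅓ + T/3)
G(d) = d²
H = 16 (H = 4² + (-⅓ + (⅓)*1) = 16 + (-⅓ + ⅓) = 16 + 0 = 16)
-270*(H + R) = -270*(16 + 174) = -270*190 = -51300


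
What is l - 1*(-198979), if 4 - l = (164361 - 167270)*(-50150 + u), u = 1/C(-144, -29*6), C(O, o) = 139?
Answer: -20250541104/139 ≈ -1.4569e+8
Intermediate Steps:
u = 1/139 ≈ 0.0071942
l = -20278199185/139 (l = 4 - (164361 - 167270)*(-50150 + 1/139) = 4 - (-2909)*(-6970849)/139 = 4 - 1*20278199741/139 = 4 - 20278199741/139 = -20278199185/139 ≈ -1.4589e+8)
l - 1*(-198979) = -20278199185/139 - 1*(-198979) = -20278199185/139 + 198979 = -20250541104/139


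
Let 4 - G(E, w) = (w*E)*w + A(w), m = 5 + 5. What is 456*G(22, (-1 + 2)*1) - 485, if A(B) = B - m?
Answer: -4589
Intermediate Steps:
m = 10
A(B) = -10 + B (A(B) = B - 1*10 = B - 10 = -10 + B)
G(E, w) = 14 - w - E*w² (G(E, w) = 4 - ((w*E)*w + (-10 + w)) = 4 - ((E*w)*w + (-10 + w)) = 4 - (E*w² + (-10 + w)) = 4 - (-10 + w + E*w²) = 4 + (10 - w - E*w²) = 14 - w - E*w²)
456*G(22, (-1 + 2)*1) - 485 = 456*(14 - (-1 + 2) - 1*22*((-1 + 2)*1)²) - 485 = 456*(14 - 1 - 1*22*(1*1)²) - 485 = 456*(14 - 1*1 - 1*22*1²) - 485 = 456*(14 - 1 - 1*22*1) - 485 = 456*(14 - 1 - 22) - 485 = 456*(-9) - 485 = -4104 - 485 = -4589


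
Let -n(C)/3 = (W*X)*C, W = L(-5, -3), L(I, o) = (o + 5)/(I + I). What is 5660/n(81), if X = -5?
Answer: -5660/243 ≈ -23.292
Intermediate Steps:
L(I, o) = (5 + o)/(2*I) (L(I, o) = (5 + o)/((2*I)) = (5 + o)*(1/(2*I)) = (5 + o)/(2*I))
W = -⅕ (W = (½)*(5 - 3)/(-5) = (½)*(-⅕)*2 = -⅕ ≈ -0.20000)
n(C) = -3*C (n(C) = -3*(-⅕*(-5))*C = -3*C)
5660/n(81) = 5660/((-3*81)) = 5660/(-243) = 5660*(-1/243) = -5660/243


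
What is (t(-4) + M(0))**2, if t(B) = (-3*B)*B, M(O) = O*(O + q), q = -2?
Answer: 2304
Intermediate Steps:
M(O) = O*(-2 + O) (M(O) = O*(O - 2) = O*(-2 + O))
t(B) = -3*B**2 (t(B) = (-3*B)*B = -3*B**2)
(t(-4) + M(0))**2 = (-3*(-4)**2 + 0*(-2 + 0))**2 = (-3*16 + 0*(-2))**2 = (-48 + 0)**2 = (-48)**2 = 2304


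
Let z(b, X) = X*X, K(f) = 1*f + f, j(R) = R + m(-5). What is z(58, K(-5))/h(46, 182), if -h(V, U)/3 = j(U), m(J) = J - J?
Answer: -50/273 ≈ -0.18315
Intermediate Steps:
m(J) = 0
j(R) = R (j(R) = R + 0 = R)
h(V, U) = -3*U
K(f) = 2*f (K(f) = f + f = 2*f)
z(b, X) = X**2
z(58, K(-5))/h(46, 182) = (2*(-5))**2/((-3*182)) = (-10)**2/(-546) = 100*(-1/546) = -50/273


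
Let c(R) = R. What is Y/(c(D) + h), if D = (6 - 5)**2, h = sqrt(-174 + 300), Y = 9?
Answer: -9/125 + 27*sqrt(14)/125 ≈ 0.73620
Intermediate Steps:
h = 3*sqrt(14) (h = sqrt(126) = 3*sqrt(14) ≈ 11.225)
D = 1 (D = 1**2 = 1)
Y/(c(D) + h) = 9/(1 + 3*sqrt(14))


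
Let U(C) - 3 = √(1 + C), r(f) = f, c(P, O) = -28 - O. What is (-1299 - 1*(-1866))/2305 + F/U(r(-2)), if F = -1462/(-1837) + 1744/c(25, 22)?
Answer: -1056375156/105857125 + 782657*I/229625 ≈ -9.9792 + 3.4084*I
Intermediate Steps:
F = -1565314/45925 (F = -1462/(-1837) + 1744/(-28 - 1*22) = -1462*(-1/1837) + 1744/(-28 - 22) = 1462/1837 + 1744/(-50) = 1462/1837 + 1744*(-1/50) = 1462/1837 - 872/25 = -1565314/45925 ≈ -34.084)
U(C) = 3 + √(1 + C)
(-1299 - 1*(-1866))/2305 + F/U(r(-2)) = (-1299 - 1*(-1866))/2305 - 1565314/(45925*(3 + √(1 - 2))) = (-1299 + 1866)*(1/2305) - 1565314/(45925*(3 + √(-1))) = 567*(1/2305) - 1565314*(3 - I)/10/45925 = 567/2305 - 782657*(3 - I)/229625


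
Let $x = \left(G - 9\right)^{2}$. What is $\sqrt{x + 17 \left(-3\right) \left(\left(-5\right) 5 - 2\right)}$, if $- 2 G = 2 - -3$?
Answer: $\frac{\sqrt{6037}}{2} \approx 38.849$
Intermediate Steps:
$G = - \frac{5}{2}$ ($G = - \frac{2 - -3}{2} = - \frac{2 + 3}{2} = \left(- \frac{1}{2}\right) 5 = - \frac{5}{2} \approx -2.5$)
$x = \frac{529}{4}$ ($x = \left(- \frac{5}{2} - 9\right)^{2} = \left(- \frac{23}{2}\right)^{2} = \frac{529}{4} \approx 132.25$)
$\sqrt{x + 17 \left(-3\right) \left(\left(-5\right) 5 - 2\right)} = \sqrt{\frac{529}{4} + 17 \left(-3\right) \left(\left(-5\right) 5 - 2\right)} = \sqrt{\frac{529}{4} - 51 \left(-25 - 2\right)} = \sqrt{\frac{529}{4} - -1377} = \sqrt{\frac{529}{4} + 1377} = \sqrt{\frac{6037}{4}} = \frac{\sqrt{6037}}{2}$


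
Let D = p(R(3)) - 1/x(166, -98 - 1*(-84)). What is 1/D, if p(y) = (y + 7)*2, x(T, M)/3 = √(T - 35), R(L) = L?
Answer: 23580/471599 + 3*√131/471599 ≈ 0.050073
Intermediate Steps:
x(T, M) = 3*√(-35 + T) (x(T, M) = 3*√(T - 35) = 3*√(-35 + T))
p(y) = 14 + 2*y (p(y) = (7 + y)*2 = 14 + 2*y)
D = 20 - √131/393 (D = (14 + 2*3) - 1/(3*√(-35 + 166)) = (14 + 6) - 1/(3*√131) = 20 - √131/393 ≈ 19.971)
1/D = 1/(20 - √131/393)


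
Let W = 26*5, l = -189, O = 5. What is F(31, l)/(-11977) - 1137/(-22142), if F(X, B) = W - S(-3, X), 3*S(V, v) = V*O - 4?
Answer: 31797469/795584202 ≈ 0.039967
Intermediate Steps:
S(V, v) = -4/3 + 5*V/3 (S(V, v) = (V*5 - 4)/3 = (5*V - 4)/3 = (-4 + 5*V)/3 = -4/3 + 5*V/3)
W = 130
F(X, B) = 409/3 (F(X, B) = 130 - (-4/3 + (5/3)*(-3)) = 130 - (-4/3 - 5) = 130 - 1*(-19/3) = 130 + 19/3 = 409/3)
F(31, l)/(-11977) - 1137/(-22142) = (409/3)/(-11977) - 1137/(-22142) = (409/3)*(-1/11977) - 1137*(-1/22142) = -409/35931 + 1137/22142 = 31797469/795584202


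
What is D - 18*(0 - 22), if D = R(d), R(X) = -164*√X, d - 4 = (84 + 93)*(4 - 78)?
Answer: 396 - 164*I*√13094 ≈ 396.0 - 18766.0*I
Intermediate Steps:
d = -13094 (d = 4 + (84 + 93)*(4 - 78) = 4 + 177*(-74) = 4 - 13098 = -13094)
R(X) = -164*√X
D = -164*I*√13094 ≈ -18766.0*I
D - 18*(0 - 22) = -164*I*√13094 - 18*(0 - 22) = -164*I*√13094 - 18*(-22) = -164*I*√13094 + 396 = 396 - 164*I*√13094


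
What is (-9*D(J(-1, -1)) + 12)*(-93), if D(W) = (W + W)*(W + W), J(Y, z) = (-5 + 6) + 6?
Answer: 162936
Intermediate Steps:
J(Y, z) = 7 (J(Y, z) = 1 + 6 = 7)
D(W) = 4*W² (D(W) = (2*W)*(2*W) = 4*W²)
(-9*D(J(-1, -1)) + 12)*(-93) = (-36*7² + 12)*(-93) = (-36*49 + 12)*(-93) = (-9*196 + 12)*(-93) = (-1764 + 12)*(-93) = -1752*(-93) = 162936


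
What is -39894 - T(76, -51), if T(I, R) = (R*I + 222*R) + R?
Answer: -24645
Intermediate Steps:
T(I, R) = 223*R + I*R (T(I, R) = (I*R + 222*R) + R = (222*R + I*R) + R = 223*R + I*R)
-39894 - T(76, -51) = -39894 - (-51)*(223 + 76) = -39894 - (-51)*299 = -39894 - 1*(-15249) = -39894 + 15249 = -24645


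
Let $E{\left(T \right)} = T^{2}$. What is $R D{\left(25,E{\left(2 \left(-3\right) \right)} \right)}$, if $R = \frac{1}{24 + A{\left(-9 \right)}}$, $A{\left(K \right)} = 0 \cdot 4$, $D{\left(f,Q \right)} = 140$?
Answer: $\frac{35}{6} \approx 5.8333$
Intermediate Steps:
$A{\left(K \right)} = 0$
$R = \frac{1}{24}$ ($R = \frac{1}{24 + 0} = \frac{1}{24} \approx 0.041667$)
$R D{\left(25,E{\left(2 \left(-3\right) \right)} \right)} = \frac{1}{24} \cdot 140 = \frac{35}{6}$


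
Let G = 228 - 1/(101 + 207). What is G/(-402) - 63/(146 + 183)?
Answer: -4414825/5819352 ≈ -0.75865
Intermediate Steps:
G = 70223/308 (G = 228 - 1/308 = 70223/308 ≈ 228.00)
G/(-402) - 63/(146 + 183) = (70223/308)/(-402) - 63/(146 + 183) = (70223/308)*(-1/402) - 63/329 = -70223/123816 - 63*1/329 = -70223/123816 - 9/47 = -4414825/5819352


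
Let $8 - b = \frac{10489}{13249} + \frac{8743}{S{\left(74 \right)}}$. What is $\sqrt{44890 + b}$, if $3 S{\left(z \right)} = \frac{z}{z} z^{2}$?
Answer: $\frac{\sqrt{43152170255283983}}{980426} \approx 211.88$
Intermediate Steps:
$S{\left(z \right)} = \frac{z^{2}}{3}$ ($S{\left(z \right)} = \frac{\frac{z}{z} z^{2}}{3} = \frac{1 z^{2}}{3} = \frac{z^{2}}{3}$)
$b = \frac{175466407}{72551524}$ ($b = 8 - \left(\frac{10489}{13249} + \frac{8743}{\frac{1}{3} \cdot 74^{2}}\right) = 8 - \left(10489 \cdot \frac{1}{13249} + \frac{8743}{\frac{1}{3} \cdot 5476}\right) = 8 - \left(\frac{10489}{13249} + \frac{8743}{\frac{5476}{3}}\right) = 8 - \left(\frac{10489}{13249} + 8743 \cdot \frac{3}{5476}\right) = 8 - \left(\frac{10489}{13249} + \frac{26229}{5476}\right) = 8 - \frac{404945785}{72551524} = \frac{175466407}{72551524} \approx 2.4185$)
$\sqrt{44890 + b} = \sqrt{44890 + \frac{175466407}{72551524}} = \sqrt{\frac{3257013378767}{72551524}} = \frac{\sqrt{43152170255283983}}{980426}$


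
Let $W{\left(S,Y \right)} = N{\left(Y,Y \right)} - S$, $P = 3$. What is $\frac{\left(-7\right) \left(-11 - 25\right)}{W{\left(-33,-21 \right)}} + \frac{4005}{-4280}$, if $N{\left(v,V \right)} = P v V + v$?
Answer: $- \frac{284541}{380920} \approx -0.74698$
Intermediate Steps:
$N{\left(v,V \right)} = v + 3 V v$ ($N{\left(v,V \right)} = 3 v V + v = 3 V v + v = v + 3 V v$)
$W{\left(S,Y \right)} = - S + Y \left(1 + 3 Y\right)$ ($W{\left(S,Y \right)} = Y \left(1 + 3 Y\right) - S = - S + Y \left(1 + 3 Y\right)$)
$\frac{\left(-7\right) \left(-11 - 25\right)}{W{\left(-33,-21 \right)}} + \frac{4005}{-4280} = \frac{\left(-7\right) \left(-11 - 25\right)}{\left(-1\right) \left(-33\right) - 21 \left(1 + 3 \left(-21\right)\right)} + \frac{4005}{-4280} = \frac{\left(-7\right) \left(-36\right)}{33 - 21 \left(1 - 63\right)} + 4005 \left(- \frac{1}{4280}\right) = \frac{252}{33 - -1302} - \frac{801}{856} = \frac{252}{33 + 1302} - \frac{801}{856} = \frac{252}{1335} - \frac{801}{856} = 252 \cdot \frac{1}{1335} - \frac{801}{856} = \frac{84}{445} - \frac{801}{856} = - \frac{284541}{380920}$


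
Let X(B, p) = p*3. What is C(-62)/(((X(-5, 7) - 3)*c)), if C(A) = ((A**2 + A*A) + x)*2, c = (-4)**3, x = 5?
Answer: -7693/576 ≈ -13.356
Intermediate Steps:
X(B, p) = 3*p
c = -64
C(A) = 10 + 4*A**2 (C(A) = ((A**2 + A*A) + 5)*2 = ((A**2 + A**2) + 5)*2 = (2*A**2 + 5)*2 = (5 + 2*A**2)*2 = 10 + 4*A**2)
C(-62)/(((X(-5, 7) - 3)*c)) = (10 + 4*(-62)**2)/(((3*7 - 3)*(-64))) = (10 + 4*3844)/(((21 - 3)*(-64))) = (10 + 15376)/((18*(-64))) = 15386/(-1152) = 15386*(-1/1152) = -7693/576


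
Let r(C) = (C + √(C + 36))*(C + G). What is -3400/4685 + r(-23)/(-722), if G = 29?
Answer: -180827/338257 - 3*√13/361 ≈ -0.56455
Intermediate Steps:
r(C) = (29 + C)*(C + √(36 + C)) (r(C) = (C + √(C + 36))*(C + 29) = (C + √(36 + C))*(29 + C) = (29 + C)*(C + √(36 + C)))
-3400/4685 + r(-23)/(-722) = -3400/4685 + ((-23)² + 29*(-23) + 29*√(36 - 23) - 23*√(36 - 23))/(-722) = -3400*1/4685 + (529 - 667 + 29*√13 - 23*√13)*(-1/722) = -680/937 + (-138 + 6*√13)*(-1/722) = -680/937 + (69/361 - 3*√13/361) = -180827/338257 - 3*√13/361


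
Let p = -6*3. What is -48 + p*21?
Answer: -426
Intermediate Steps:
p = -18
-48 + p*21 = -48 - 18*21 = -48 - 378 = -426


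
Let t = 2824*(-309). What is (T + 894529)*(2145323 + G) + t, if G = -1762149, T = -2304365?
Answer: -540213372080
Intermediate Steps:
t = -872616
(T + 894529)*(2145323 + G) + t = (-2304365 + 894529)*(2145323 - 1762149) - 872616 = -1409836*383174 - 872616 = -540212499464 - 872616 = -540213372080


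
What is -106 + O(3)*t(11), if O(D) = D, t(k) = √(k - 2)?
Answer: -97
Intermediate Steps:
t(k) = √(-2 + k)
-106 + O(3)*t(11) = -106 + 3*√(-2 + 11) = -106 + 3*√9 = -106 + 3*3 = -106 + 9 = -97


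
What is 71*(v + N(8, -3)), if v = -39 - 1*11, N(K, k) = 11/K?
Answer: -27619/8 ≈ -3452.4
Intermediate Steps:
v = -50 (v = -39 - 11 = -50)
71*(v + N(8, -3)) = 71*(-50 + 11/8) = 71*(-389/8) = -27619/8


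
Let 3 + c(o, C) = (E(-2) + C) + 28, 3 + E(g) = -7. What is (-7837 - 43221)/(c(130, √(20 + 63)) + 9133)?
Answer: -467078584/83685821 + 51058*√83/83685821 ≈ -5.5758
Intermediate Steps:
E(g) = -10 (E(g) = -3 - 7 = -10)
c(o, C) = 15 + C (c(o, C) = -3 + ((-10 + C) + 28) = -3 + (18 + C) = 15 + C)
(-7837 - 43221)/(c(130, √(20 + 63)) + 9133) = (-7837 - 43221)/((15 + √(20 + 63)) + 9133) = -51058/((15 + √83) + 9133) = -51058/(9148 + √83)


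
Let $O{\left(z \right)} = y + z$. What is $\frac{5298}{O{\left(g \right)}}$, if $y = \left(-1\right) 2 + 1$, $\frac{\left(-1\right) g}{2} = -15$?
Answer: $\frac{5298}{29} \approx 182.69$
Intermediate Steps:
$g = 30$ ($g = \left(-2\right) \left(-15\right) = 30$)
$y = -1$ ($y = -2 + 1 = -1$)
$O{\left(z \right)} = -1 + z$
$\frac{5298}{O{\left(g \right)}} = \frac{5298}{-1 + 30} = \frac{5298}{29}$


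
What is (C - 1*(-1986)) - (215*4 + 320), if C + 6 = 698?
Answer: 1498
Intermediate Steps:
C = 692 (C = -6 + 698 = 692)
(C - 1*(-1986)) - (215*4 + 320) = (692 - 1*(-1986)) - (215*4 + 320) = (692 + 1986) - (860 + 320) = 2678 - 1*1180 = 2678 - 1180 = 1498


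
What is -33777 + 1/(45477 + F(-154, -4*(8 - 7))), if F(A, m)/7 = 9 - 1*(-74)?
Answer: -1555701065/46058 ≈ -33777.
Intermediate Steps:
F(A, m) = 581 (F(A, m) = 7*(9 - 1*(-74)) = 7*(9 + 74) = 7*83 = 581)
-33777 + 1/(45477 + F(-154, -4*(8 - 7))) = -33777 + 1/(45477 + 581) = -33777 + 1/46058 = -1555701065/46058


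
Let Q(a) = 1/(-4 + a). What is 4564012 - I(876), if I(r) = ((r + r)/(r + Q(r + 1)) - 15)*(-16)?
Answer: 3490164545164/764749 ≈ 4.5638e+6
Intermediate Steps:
I(r) = 240 - 32*r/(r + 1/(-3 + r)) (I(r) = ((r + r)/(r + 1/(-4 + (r + 1))) - 15)*(-16) = ((2*r)/(r + 1/(-4 + (1 + r))) - 15)*(-16) = ((2*r)/(r + 1/(-3 + r)) - 15)*(-16) = (2*r/(r + 1/(-3 + r)) - 15)*(-16) = (-15 + 2*r/(r + 1/(-3 + r)))*(-16) = 240 - 32*r/(r + 1/(-3 + r)))
4564012 - I(876) = 4564012 - 16*(15 + 13*876*(-3 + 876))/(1 + 876*(-3 + 876)) = 4564012 - 16*(15 + 13*876*873)/(1 + 876*873) = 4564012 - 16*(15 + 9941724)/(1 + 764748) = 4564012 - 16*9941739/764749 = 4564012 - 1*159067824/764749 = 4564012 - 159067824/764749 = 3490164545164/764749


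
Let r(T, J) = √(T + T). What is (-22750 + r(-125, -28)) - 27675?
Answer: -50425 + 5*I*√10 ≈ -50425.0 + 15.811*I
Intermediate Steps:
r(T, J) = √2*√T (r(T, J) = √(2*T) = √2*√T)
(-22750 + r(-125, -28)) - 27675 = (-22750 + √2*√(-125)) - 27675 = (-22750 + √2*(5*I*√5)) - 27675 = (-22750 + 5*I*√10) - 27675 = -50425 + 5*I*√10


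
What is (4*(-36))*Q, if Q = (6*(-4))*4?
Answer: 13824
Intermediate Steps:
Q = -96 (Q = -24*4 = -96)
(4*(-36))*Q = (4*(-36))*(-96) = -144*(-96) = 13824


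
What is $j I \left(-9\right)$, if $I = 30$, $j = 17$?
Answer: $-4590$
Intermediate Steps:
$j I \left(-9\right) = 17 \cdot 30 \left(-9\right) = 510 \left(-9\right) = -4590$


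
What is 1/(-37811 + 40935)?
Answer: 1/3124 ≈ 0.00032010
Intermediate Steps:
1/(-37811 + 40935) = 1/3124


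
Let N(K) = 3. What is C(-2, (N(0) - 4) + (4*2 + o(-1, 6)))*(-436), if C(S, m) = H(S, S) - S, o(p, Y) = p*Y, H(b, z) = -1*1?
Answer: -436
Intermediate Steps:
H(b, z) = -1
o(p, Y) = Y*p
C(S, m) = -1 - S
C(-2, (N(0) - 4) + (4*2 + o(-1, 6)))*(-436) = (-1 - 1*(-2))*(-436) = (-1 + 2)*(-436) = 1*(-436) = -436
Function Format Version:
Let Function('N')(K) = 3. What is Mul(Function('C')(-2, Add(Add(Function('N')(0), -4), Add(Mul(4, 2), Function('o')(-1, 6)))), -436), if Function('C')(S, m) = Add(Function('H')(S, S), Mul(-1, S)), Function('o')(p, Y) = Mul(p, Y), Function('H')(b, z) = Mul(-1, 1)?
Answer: -436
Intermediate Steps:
Function('H')(b, z) = -1
Function('o')(p, Y) = Mul(Y, p)
Function('C')(S, m) = Add(-1, Mul(-1, S))
Mul(Function('C')(-2, Add(Add(Function('N')(0), -4), Add(Mul(4, 2), Function('o')(-1, 6)))), -436) = Mul(Add(-1, Mul(-1, -2)), -436) = Mul(Add(-1, 2), -436) = Mul(1, -436) = -436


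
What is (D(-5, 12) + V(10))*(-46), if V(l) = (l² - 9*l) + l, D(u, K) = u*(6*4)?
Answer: 4600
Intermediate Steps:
D(u, K) = 24*u (D(u, K) = u*24 = 24*u)
V(l) = l² - 8*l
(D(-5, 12) + V(10))*(-46) = (24*(-5) + 10*(-8 + 10))*(-46) = (-120 + 10*2)*(-46) = (-120 + 20)*(-46) = -100*(-46) = 4600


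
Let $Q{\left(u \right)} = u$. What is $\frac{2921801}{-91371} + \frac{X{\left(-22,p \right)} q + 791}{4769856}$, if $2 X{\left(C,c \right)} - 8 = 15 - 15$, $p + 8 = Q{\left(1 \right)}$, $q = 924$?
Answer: $- \frac{4989674203}{156042432} \approx -31.976$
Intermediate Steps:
$p = -7$ ($p = -8 + 1 = -7$)
$X{\left(C,c \right)} = 4$ ($X{\left(C,c \right)} = 4 + \frac{15 - 15}{2} = 4 + \frac{1}{2} \cdot 0 = 4 + 0 = 4$)
$\frac{2921801}{-91371} + \frac{X{\left(-22,p \right)} q + 791}{4769856} = \frac{2921801}{-91371} + \frac{4 \cdot 924 + 791}{4769856} = 2921801 \left(- \frac{1}{91371}\right) + \left(3696 + 791\right) \frac{1}{4769856} = - \frac{153779}{4809} + 4487 \cdot \frac{1}{4769856} = - \frac{153779}{4809} + \frac{641}{681408} = - \frac{4989674203}{156042432}$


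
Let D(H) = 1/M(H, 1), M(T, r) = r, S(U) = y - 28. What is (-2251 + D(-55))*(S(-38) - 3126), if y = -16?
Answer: 7132500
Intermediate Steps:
S(U) = -44 (S(U) = -16 - 28 = -44)
D(H) = 1 (D(H) = 1/1 = 1)
(-2251 + D(-55))*(S(-38) - 3126) = (-2251 + 1)*(-44 - 3126) = -2250*(-3170) = 7132500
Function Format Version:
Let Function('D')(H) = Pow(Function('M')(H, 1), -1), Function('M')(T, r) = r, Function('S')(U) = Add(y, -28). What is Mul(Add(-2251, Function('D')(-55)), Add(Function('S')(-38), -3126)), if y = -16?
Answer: 7132500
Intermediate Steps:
Function('S')(U) = -44 (Function('S')(U) = Add(-16, -28) = -44)
Function('D')(H) = 1 (Function('D')(H) = Pow(1, -1) = 1)
Mul(Add(-2251, Function('D')(-55)), Add(Function('S')(-38), -3126)) = Mul(Add(-2251, 1), Add(-44, -3126)) = Mul(-2250, -3170) = 7132500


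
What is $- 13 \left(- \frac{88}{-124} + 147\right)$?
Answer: $- \frac{59527}{31} \approx -1920.2$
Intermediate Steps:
$- 13 \left(- \frac{88}{-124} + 147\right) = - 13 \left(\left(-88\right) \left(- \frac{1}{124}\right) + 147\right) = - 13 \left(\frac{22}{31} + 147\right) = \left(-13\right) \frac{4579}{31} = - \frac{59527}{31}$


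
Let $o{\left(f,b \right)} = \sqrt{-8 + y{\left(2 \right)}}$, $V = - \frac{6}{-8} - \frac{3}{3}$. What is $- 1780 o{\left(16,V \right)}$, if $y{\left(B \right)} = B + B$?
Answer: $- 3560 i \approx - 3560.0 i$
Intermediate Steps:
$y{\left(B \right)} = 2 B$
$V = - \frac{1}{4}$ ($V = \left(-6\right) \left(- \frac{1}{8}\right) - 1 = \frac{3}{4} - 1 = - \frac{1}{4} \approx -0.25$)
$o{\left(f,b \right)} = 2 i$ ($o{\left(f,b \right)} = \sqrt{-8 + 2 \cdot 2} = \sqrt{-8 + 4} = \sqrt{-4} = 2 i$)
$- 1780 o{\left(16,V \right)} = - 1780 \cdot 2 i = - 3560 i$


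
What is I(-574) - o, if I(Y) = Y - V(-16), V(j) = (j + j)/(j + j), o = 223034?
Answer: -223609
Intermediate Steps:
V(j) = 1 (V(j) = (2*j)/((2*j)) = (2*j)*(1/(2*j)) = 1)
I(Y) = -1 + Y (I(Y) = Y - 1*1 = Y - 1 = -1 + Y)
I(-574) - o = (-1 - 574) - 1*223034 = -575 - 223034 = -223609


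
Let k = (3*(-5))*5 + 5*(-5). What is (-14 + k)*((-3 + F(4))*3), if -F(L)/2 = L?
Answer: 3762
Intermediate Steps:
F(L) = -2*L
k = -100 (k = -15*5 - 25 = -75 - 25 = -100)
(-14 + k)*((-3 + F(4))*3) = (-14 - 100)*((-3 - 2*4)*3) = -114*(-3 - 8)*3 = -(-1254)*3 = -114*(-33) = 3762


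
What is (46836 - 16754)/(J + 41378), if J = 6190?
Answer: 15041/23784 ≈ 0.63240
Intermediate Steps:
(46836 - 16754)/(J + 41378) = (46836 - 16754)/(6190 + 41378) = 30082/47568 = 30082*(1/47568) = 15041/23784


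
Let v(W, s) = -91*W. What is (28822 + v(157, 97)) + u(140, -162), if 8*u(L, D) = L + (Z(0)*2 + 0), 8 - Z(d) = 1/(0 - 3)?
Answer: 174655/12 ≈ 14555.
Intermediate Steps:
Z(d) = 25/3 (Z(d) = 8 - 1/(0 - 3) = 8 - 1/(-3) = 8 - 1*(-1/3) = 8 + 1/3 = 25/3)
u(L, D) = 25/12 + L/8 (u(L, D) = (L + ((25/3)*2 + 0))/8 = (L + (50/3 + 0))/8 = (L + 50/3)/8 = (50/3 + L)/8 = 25/12 + L/8)
(28822 + v(157, 97)) + u(140, -162) = (28822 - 91*157) + (25/12 + (1/8)*140) = (28822 - 14287) + (25/12 + 35/2) = 14535 + 235/12 = 174655/12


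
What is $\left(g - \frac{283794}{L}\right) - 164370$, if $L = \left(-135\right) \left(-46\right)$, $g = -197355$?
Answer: $- \frac{374432674}{1035} \approx -3.6177 \cdot 10^{5}$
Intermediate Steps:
$L = 6210$
$\left(g - \frac{283794}{L}\right) - 164370 = \left(-197355 - \frac{283794}{6210}\right) - 164370 = \left(-197355 - \frac{47299}{1035}\right) - 164370 = - \frac{204309724}{1035} - 164370 = - \frac{374432674}{1035}$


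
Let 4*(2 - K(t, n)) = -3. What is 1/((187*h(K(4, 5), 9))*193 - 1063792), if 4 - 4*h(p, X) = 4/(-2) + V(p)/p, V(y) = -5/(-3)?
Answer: -6/6090743 ≈ -9.8510e-7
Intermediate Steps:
V(y) = 5/3 (V(y) = -5*(-1/3) = 5/3)
K(t, n) = 11/4 (K(t, n) = 2 - 1/4*(-3) = 2 + 3/4 = 11/4)
h(p, X) = 3/2 - 5/(12*p) (h(p, X) = 1 - (4/(-2) + 5/(3*p))/4 = 1 - (4*(-1/2) + 5/(3*p))/4 = 1 - (-2 + 5/(3*p))/4 = 1 + (1/2 - 5/(12*p)) = 3/2 - 5/(12*p))
1/((187*h(K(4, 5), 9))*193 - 1063792) = 1/((187*((-5 + 18*(11/4))/(12*(11/4))))*193 - 1063792) = 1/((187*((1/12)*(4/11)*(-5 + 99/2)))*193 - 1063792) = 1/((187*((1/12)*(4/11)*(89/2)))*193 - 1063792) = 1/((187*(89/66))*193 - 1063792) = 1/((1513/6)*193 - 1063792) = 1/(292009/6 - 1063792) = 1/(-6090743/6) = -6/6090743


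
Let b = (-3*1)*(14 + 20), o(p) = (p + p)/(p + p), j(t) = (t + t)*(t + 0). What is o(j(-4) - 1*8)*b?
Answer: -102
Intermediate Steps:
j(t) = 2*t² (j(t) = (2*t)*t = 2*t²)
o(p) = 1 (o(p) = (2*p)/((2*p)) = (2*p)*(1/(2*p)) = 1)
b = -102 (b = -3*34 = -102)
o(j(-4) - 1*8)*b = 1*(-102) = -102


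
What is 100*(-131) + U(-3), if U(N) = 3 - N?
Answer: -13094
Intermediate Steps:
100*(-131) + U(-3) = 100*(-131) + (3 - 1*(-3)) = -13100 + (3 + 3) = -13100 + 6 = -13094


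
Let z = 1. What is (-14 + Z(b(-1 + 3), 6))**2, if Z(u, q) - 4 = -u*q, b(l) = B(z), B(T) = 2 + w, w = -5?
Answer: 64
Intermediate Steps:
B(T) = -3 (B(T) = 2 - 5 = -3)
b(l) = -3
Z(u, q) = 4 - q*u (Z(u, q) = 4 - u*q = 4 - q*u)
(-14 + Z(b(-1 + 3), 6))**2 = (-14 + (4 - 1*6*(-3)))**2 = (-14 + (4 + 18))**2 = (-14 + 22)**2 = 8**2 = 64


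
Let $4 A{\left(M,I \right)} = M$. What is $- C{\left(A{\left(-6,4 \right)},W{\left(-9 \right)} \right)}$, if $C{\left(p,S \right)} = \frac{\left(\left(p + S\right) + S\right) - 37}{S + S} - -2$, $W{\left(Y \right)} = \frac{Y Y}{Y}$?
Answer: $- \frac{185}{36} \approx -5.1389$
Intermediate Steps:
$A{\left(M,I \right)} = \frac{M}{4}$
$W{\left(Y \right)} = Y$ ($W{\left(Y \right)} = \frac{Y^{2}}{Y} = Y$)
$C{\left(p,S \right)} = 2 + \frac{-37 + p + 2 S}{2 S}$ ($C{\left(p,S \right)} = \frac{\left(\left(S + p\right) + S\right) - 37}{2 S} + 2 = \left(\left(p + 2 S\right) - 37\right) \frac{1}{2 S} + 2 = \left(-37 + p + 2 S\right) \frac{1}{2 S} + 2 = \frac{-37 + p + 2 S}{2 S} + 2 = 2 + \frac{-37 + p + 2 S}{2 S}$)
$- C{\left(A{\left(-6,4 \right)},W{\left(-9 \right)} \right)} = - \frac{-37 + \frac{1}{4} \left(-6\right) + 6 \left(-9\right)}{2 \left(-9\right)} = - \frac{\left(-1\right) \left(-37 - \frac{3}{2} - 54\right)}{2 \cdot 9} = - \frac{\left(-1\right) \left(-185\right)}{2 \cdot 9 \cdot 2} = \left(-1\right) \frac{185}{36} = - \frac{185}{36}$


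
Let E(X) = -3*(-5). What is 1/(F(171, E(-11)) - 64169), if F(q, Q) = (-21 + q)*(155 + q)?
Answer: -1/15269 ≈ -6.5492e-5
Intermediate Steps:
E(X) = 15
1/(F(171, E(-11)) - 64169) = 1/((-3255 + 171² + 134*171) - 64169) = 1/((-3255 + 29241 + 22914) - 64169) = 1/(48900 - 64169) = 1/(-15269) = -1/15269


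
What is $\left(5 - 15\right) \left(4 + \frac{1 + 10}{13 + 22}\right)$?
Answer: $- \frac{302}{7} \approx -43.143$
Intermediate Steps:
$\left(5 - 15\right) \left(4 + \frac{1 + 10}{13 + 22}\right) = \left(5 - 15\right) \left(4 + \frac{11}{35}\right) = - 10 \left(4 + 11 \cdot \frac{1}{35}\right) = - 10 \left(4 + \frac{11}{35}\right) = \left(-10\right) \frac{151}{35} = - \frac{302}{7}$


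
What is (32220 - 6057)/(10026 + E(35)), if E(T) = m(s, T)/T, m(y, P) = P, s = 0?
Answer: 26163/10027 ≈ 2.6093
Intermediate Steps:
E(T) = 1 (E(T) = T/T = 1)
(32220 - 6057)/(10026 + E(35)) = (32220 - 6057)/(10026 + 1) = 26163/10027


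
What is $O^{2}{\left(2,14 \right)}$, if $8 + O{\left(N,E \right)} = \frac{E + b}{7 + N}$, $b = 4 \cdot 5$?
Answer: $\frac{1444}{81} \approx 17.827$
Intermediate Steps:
$b = 20$
$O{\left(N,E \right)} = -8 + \frac{20 + E}{7 + N}$ ($O{\left(N,E \right)} = -8 + \frac{E + 20}{7 + N} = -8 + \frac{20 + E}{7 + N}$)
$O^{2}{\left(2,14 \right)} = \left(\frac{-36 + 14 - 16}{7 + 2}\right)^{2} = \left(\frac{-36 + 14 - 16}{9}\right)^{2} = \left(\frac{1}{9} \left(-38\right)\right)^{2} = \left(- \frac{38}{9}\right)^{2} = \frac{1444}{81}$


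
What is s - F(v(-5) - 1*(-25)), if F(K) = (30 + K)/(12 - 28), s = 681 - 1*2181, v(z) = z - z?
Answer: -23945/16 ≈ -1496.6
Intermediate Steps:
v(z) = 0
s = -1500 (s = 681 - 2181 = -1500)
F(K) = -15/8 - K/16 (F(K) = (30 + K)/(-16) = (30 + K)*(-1/16) = -15/8 - K/16)
s - F(v(-5) - 1*(-25)) = -1500 - (-15/8 - (0 - 1*(-25))/16) = -1500 - (-15/8 - (0 + 25)/16) = -1500 - (-15/8 - 1/16*25) = -1500 - (-15/8 - 25/16) = -1500 - 1*(-55/16) = -1500 + 55/16 = -23945/16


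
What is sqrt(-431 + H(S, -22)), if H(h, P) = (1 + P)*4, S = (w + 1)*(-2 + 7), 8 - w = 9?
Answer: I*sqrt(515) ≈ 22.694*I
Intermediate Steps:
w = -1 (w = 8 - 1*9 = 8 - 9 = -1)
S = 0 (S = (-1 + 1)*(-2 + 7) = 0*5 = 0)
H(h, P) = 4 + 4*P
sqrt(-431 + H(S, -22)) = sqrt(-431 + (4 + 4*(-22))) = sqrt(-431 + (4 - 88)) = sqrt(-431 - 84) = sqrt(-515) = I*sqrt(515)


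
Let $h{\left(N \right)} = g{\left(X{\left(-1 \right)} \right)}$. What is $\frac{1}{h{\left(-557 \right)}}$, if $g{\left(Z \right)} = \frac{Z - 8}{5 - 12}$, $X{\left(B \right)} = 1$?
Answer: $1$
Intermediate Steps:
$g{\left(Z \right)} = \frac{8}{7} - \frac{Z}{7}$ ($g{\left(Z \right)} = \frac{-8 + Z}{-7} = \left(-8 + Z\right) \left(- \frac{1}{7}\right) = \frac{8}{7} - \frac{Z}{7}$)
$h{\left(N \right)} = 1$ ($h{\left(N \right)} = \frac{8}{7} - \frac{1}{7} = 1$)
$\frac{1}{h{\left(-557 \right)}} = 1^{-1} = 1$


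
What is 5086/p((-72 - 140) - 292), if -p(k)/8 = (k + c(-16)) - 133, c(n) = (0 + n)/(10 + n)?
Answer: 7629/7612 ≈ 1.0022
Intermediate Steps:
c(n) = n/(10 + n)
p(k) = 3128/3 - 8*k (p(k) = -8*((k - 16/(10 - 16)) - 133) = -8*((k - 16/(-6)) - 133) = -8*((k - 16*(-⅙)) - 133) = -8*((k + 8/3) - 133) = -8*((8/3 + k) - 133) = -8*(-391/3 + k) = 3128/3 - 8*k)
5086/p((-72 - 140) - 292) = 5086/(3128/3 - 8*((-72 - 140) - 292)) = 5086/(3128/3 - 8*(-212 - 292)) = 5086/(3128/3 - 8*(-504)) = 5086/(3128/3 + 4032) = 5086/(15224/3) = 5086*(3/15224) = 7629/7612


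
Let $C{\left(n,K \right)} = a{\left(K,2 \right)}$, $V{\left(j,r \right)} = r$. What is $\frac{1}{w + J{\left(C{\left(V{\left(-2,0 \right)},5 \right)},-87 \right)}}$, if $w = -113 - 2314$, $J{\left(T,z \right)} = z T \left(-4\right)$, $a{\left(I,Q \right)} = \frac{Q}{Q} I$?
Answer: $- \frac{1}{687} \approx -0.0014556$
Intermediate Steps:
$a{\left(I,Q \right)} = I$ ($a{\left(I,Q \right)} = 1 I = I$)
$C{\left(n,K \right)} = K$
$J{\left(T,z \right)} = - 4 T z$ ($J{\left(T,z \right)} = T z \left(-4\right) = - 4 T z$)
$w = -2427$ ($w = -113 - 2314 = -2427$)
$\frac{1}{w + J{\left(C{\left(V{\left(-2,0 \right)},5 \right)},-87 \right)}} = \frac{1}{-2427 - 20 \left(-87\right)} = \frac{1}{-2427 + 1740} = \frac{1}{-687} = - \frac{1}{687}$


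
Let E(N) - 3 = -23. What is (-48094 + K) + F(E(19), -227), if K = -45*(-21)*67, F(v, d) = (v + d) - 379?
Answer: 14595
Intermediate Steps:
E(N) = -20 (E(N) = 3 - 23 = -20)
F(v, d) = -379 + d + v (F(v, d) = (d + v) - 379 = -379 + d + v)
K = 63315 (K = 945*67 = 63315)
(-48094 + K) + F(E(19), -227) = (-48094 + 63315) + (-379 - 227 - 20) = 15221 - 626 = 14595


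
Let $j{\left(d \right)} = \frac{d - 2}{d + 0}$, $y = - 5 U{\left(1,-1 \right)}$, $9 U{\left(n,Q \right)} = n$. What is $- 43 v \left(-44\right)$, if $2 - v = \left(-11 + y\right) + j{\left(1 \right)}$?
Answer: $\frac{247852}{9} \approx 27539.0$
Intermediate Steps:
$U{\left(n,Q \right)} = \frac{n}{9}$
$y = - \frac{5}{9}$ ($y = - 5 \cdot \frac{1}{9} \cdot 1 = \left(-5\right) \frac{1}{9} = - \frac{5}{9} \approx -0.55556$)
$j{\left(d \right)} = \frac{-2 + d}{d}$
$v = \frac{131}{9}$ ($v = 2 - \left(\left(-11 - \frac{5}{9}\right) + \frac{-2 + 1}{1}\right) = 2 - \left(- \frac{104}{9} + 1 \left(-1\right)\right) = 2 - \left(- \frac{104}{9} - 1\right) = 2 - - \frac{113}{9} = 2 + \frac{113}{9} = \frac{131}{9} \approx 14.556$)
$- 43 v \left(-44\right) = \left(-43\right) \frac{131}{9} \left(-44\right) = \left(- \frac{5633}{9}\right) \left(-44\right) = \frac{247852}{9}$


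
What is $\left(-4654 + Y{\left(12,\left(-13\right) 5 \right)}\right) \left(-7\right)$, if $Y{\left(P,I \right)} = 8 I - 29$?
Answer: $36421$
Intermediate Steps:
$Y{\left(P,I \right)} = -29 + 8 I$
$\left(-4654 + Y{\left(12,\left(-13\right) 5 \right)}\right) \left(-7\right) = \left(-4654 + \left(-29 + 8 \left(\left(-13\right) 5\right)\right)\right) \left(-7\right) = \left(-4654 + \left(-29 + 8 \left(-65\right)\right)\right) \left(-7\right) = \left(-4654 - 549\right) \left(-7\right) = \left(-5203\right) \left(-7\right) = 36421$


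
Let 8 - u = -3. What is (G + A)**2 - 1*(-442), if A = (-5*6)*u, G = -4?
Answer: 111998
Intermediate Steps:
u = 11 (u = 8 - 1*(-3) = 8 + 3 = 11)
A = -330 (A = -5*6*11 = -30*11 = -330)
(G + A)**2 - 1*(-442) = (-4 - 330)**2 - 1*(-442) = (-334)**2 + 442 = 111556 + 442 = 111998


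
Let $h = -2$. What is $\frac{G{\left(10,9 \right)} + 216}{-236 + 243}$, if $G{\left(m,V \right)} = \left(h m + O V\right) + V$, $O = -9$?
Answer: $\frac{124}{7} \approx 17.714$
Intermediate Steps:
$G{\left(m,V \right)} = - 8 V - 2 m$ ($G{\left(m,V \right)} = \left(- 2 m - 9 V\right) + V = \left(- 9 V - 2 m\right) + V = - 8 V - 2 m$)
$\frac{G{\left(10,9 \right)} + 216}{-236 + 243} = \frac{\left(\left(-8\right) 9 - 20\right) + 216}{-236 + 243} = \frac{\left(-72 - 20\right) + 216}{7} = \left(-92 + 216\right) \frac{1}{7} = 124 \cdot \frac{1}{7} = \frac{124}{7}$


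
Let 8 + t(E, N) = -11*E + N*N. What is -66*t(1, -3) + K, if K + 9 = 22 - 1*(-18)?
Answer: 691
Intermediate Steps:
t(E, N) = -8 + N**2 - 11*E (t(E, N) = -8 + (-11*E + N*N) = -8 + (-11*E + N**2) = -8 + (N**2 - 11*E) = -8 + N**2 - 11*E)
K = 31 (K = -9 + (22 - 1*(-18)) = -9 + (22 + 18) = -9 + 40 = 31)
-66*t(1, -3) + K = -66*(-8 + (-3)**2 - 11*1) + 31 = -66*(-8 + 9 - 11) + 31 = -66*(-10) + 31 = 660 + 31 = 691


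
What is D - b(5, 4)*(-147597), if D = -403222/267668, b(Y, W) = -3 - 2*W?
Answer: -217288667489/133834 ≈ -1.6236e+6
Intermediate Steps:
D = -201611/133834 (D = -403222*1/267668 = -201611/133834 ≈ -1.5064)
D - b(5, 4)*(-147597) = -201611/133834 - (-3 - 2*4)*(-147597) = -201611/133834 - (-3 - 8)*(-147597) = -201611/133834 - (-11)*(-147597) = -201611/133834 - 1*1623567 = -201611/133834 - 1623567 = -217288667489/133834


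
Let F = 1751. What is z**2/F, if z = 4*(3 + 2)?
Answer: 400/1751 ≈ 0.22844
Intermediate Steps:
z = 20 (z = 4*5 = 20)
z**2/F = 20**2/1751 = 400*(1/1751) = 400/1751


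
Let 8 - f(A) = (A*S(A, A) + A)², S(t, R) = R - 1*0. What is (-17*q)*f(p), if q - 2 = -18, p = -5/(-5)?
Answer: 1088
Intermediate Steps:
p = 1 (p = -5*(-⅕) = 1)
S(t, R) = R (S(t, R) = R + 0 = R)
q = -16 (q = 2 - 18 = -16)
f(A) = 8 - (A + A²)² (f(A) = 8 - (A*A + A)² = 8 - (A² + A)² = 8 - (A + A²)²)
(-17*q)*f(p) = (-17*(-16))*(8 - 1*1²*(1 + 1)²) = 272*(8 - 1*1*2²) = 272*(8 - 1*1*4) = 272*(8 - 4) = 272*4 = 1088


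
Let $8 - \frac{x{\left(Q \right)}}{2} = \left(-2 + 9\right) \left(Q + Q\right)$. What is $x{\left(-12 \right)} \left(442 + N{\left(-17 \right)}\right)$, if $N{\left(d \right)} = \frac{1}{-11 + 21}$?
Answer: $\frac{778096}{5} \approx 1.5562 \cdot 10^{5}$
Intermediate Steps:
$x{\left(Q \right)} = 16 - 28 Q$ ($x{\left(Q \right)} = 16 - 2 \left(-2 + 9\right) \left(Q + Q\right) = 16 - 2 \cdot 7 \cdot 2 Q = 16 - 2 \cdot 14 Q = 16 - 28 Q$)
$N{\left(d \right)} = \frac{1}{10}$
$x{\left(-12 \right)} \left(442 + N{\left(-17 \right)}\right) = \left(16 - -336\right) \left(442 + \frac{1}{10}\right) = \left(16 + 336\right) \frac{4421}{10} = 352 \cdot \frac{4421}{10} = \frac{778096}{5}$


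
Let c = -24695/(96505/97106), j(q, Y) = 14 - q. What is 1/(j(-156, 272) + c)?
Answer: -19301/476325364 ≈ -4.0521e-5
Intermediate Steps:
c = -479606534/19301 (c = -24695/(96505*(1/97106)) = -24695/96505/97106 = -24695*97106/96505 = -479606534/19301 ≈ -24849.)
1/(j(-156, 272) + c) = 1/((14 - 1*(-156)) - 479606534/19301) = 1/((14 + 156) - 479606534/19301) = 1/(170 - 479606534/19301) = 1/(-476325364/19301) = -19301/476325364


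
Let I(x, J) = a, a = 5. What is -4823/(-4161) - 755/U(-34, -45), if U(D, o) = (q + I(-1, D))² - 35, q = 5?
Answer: -565612/54093 ≈ -10.456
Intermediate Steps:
I(x, J) = 5
U(D, o) = 65 (U(D, o) = (5 + 5)² - 35 = 10² - 35 = 100 - 35 = 65)
-4823/(-4161) - 755/U(-34, -45) = -4823/(-4161) - 755/65 = -4823*(-1/4161) - 755*1/65 = 4823/4161 - 151/13 = -565612/54093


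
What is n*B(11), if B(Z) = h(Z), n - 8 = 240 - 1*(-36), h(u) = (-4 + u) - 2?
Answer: 1420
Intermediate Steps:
h(u) = -6 + u
n = 284 (n = 8 + (240 - 1*(-36)) = 8 + (240 + 36) = 8 + 276 = 284)
B(Z) = -6 + Z
n*B(11) = 284*(-6 + 11) = 284*5 = 1420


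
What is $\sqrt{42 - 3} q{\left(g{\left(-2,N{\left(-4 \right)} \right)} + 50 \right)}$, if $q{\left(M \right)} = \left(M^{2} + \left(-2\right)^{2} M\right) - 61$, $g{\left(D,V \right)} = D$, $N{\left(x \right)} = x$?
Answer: $2435 \sqrt{39} \approx 15207.0$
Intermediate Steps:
$q{\left(M \right)} = -61 + M^{2} + 4 M$ ($q{\left(M \right)} = \left(M^{2} + 4 M\right) - 61 = -61 + M^{2} + 4 M$)
$\sqrt{42 - 3} q{\left(g{\left(-2,N{\left(-4 \right)} \right)} + 50 \right)} = \sqrt{42 - 3} \left(-61 + \left(-2 + 50\right)^{2} + 4 \left(-2 + 50\right)\right) = \sqrt{39} \left(-61 + 48^{2} + 4 \cdot 48\right) = \sqrt{39} \left(-61 + 2304 + 192\right) = \sqrt{39} \cdot 2435 = 2435 \sqrt{39}$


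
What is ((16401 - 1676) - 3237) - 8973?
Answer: 2515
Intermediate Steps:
((16401 - 1676) - 3237) - 8973 = (14725 - 3237) - 8973 = 11488 - 8973 = 2515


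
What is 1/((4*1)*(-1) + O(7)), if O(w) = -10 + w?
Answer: -⅐ ≈ -0.14286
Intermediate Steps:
1/((4*1)*(-1) + O(7)) = 1/((4*1)*(-1) + (-10 + 7)) = 1/(4*(-1) - 3) = 1/(-4 - 3) = 1/(-7) = -⅐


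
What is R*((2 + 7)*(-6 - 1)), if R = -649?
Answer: 40887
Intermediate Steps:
R*((2 + 7)*(-6 - 1)) = -649*(2 + 7)*(-6 - 1) = -5841*(-7) = -649*(-63) = 40887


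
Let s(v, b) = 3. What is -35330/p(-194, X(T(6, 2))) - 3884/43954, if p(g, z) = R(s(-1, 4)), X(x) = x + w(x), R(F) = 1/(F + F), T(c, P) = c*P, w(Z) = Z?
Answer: -4658686402/21977 ≈ -2.1198e+5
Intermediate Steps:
T(c, P) = P*c
R(F) = 1/(2*F)
X(x) = 2*x (X(x) = x + x = 2*x)
p(g, z) = 1/6 (p(g, z) = (1/2)/3 = (1/2)*(1/3) = 1/6)
-35330/p(-194, X(T(6, 2))) - 3884/43954 = -35330/1/6 - 3884/43954 = -35330*6 - 3884*1/43954 = -211980 - 1942/21977 = -4658686402/21977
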